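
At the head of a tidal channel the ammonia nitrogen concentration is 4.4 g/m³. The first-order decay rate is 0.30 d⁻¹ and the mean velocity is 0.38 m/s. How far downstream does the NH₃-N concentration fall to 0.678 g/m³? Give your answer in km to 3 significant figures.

From C = C₀·e^(−kt), t = ln(C₀/C)/k = ln(4.4/0.678)/0.30 = 1.87/0.30 = 6.234 d.
Distance = v·t = 0.38 m/s × 5.386e+05 s = 2.047e+05 m = 204.7 km.

205 km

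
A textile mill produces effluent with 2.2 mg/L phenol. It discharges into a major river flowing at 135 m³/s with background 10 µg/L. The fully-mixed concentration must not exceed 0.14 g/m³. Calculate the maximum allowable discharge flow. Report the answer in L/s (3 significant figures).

10 µg/L = 0.01 mg/L.
Mass balance at complete mixing: C_std·(Q_w + Q_r) = Q_w·C_e + Q_r·C_b.
Rearranging, Q_w = Q_r·(C_std − C_b)/(C_e − C_std) = 135·(0.14 − 0.01) / (2.2 − 0.14) = 8.519 m³/s.
= 8519 L/s.

8520 L/s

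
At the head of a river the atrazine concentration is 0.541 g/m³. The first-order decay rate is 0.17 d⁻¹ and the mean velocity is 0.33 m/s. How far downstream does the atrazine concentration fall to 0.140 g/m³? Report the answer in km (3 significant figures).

227 km

From C = C₀·e^(−kt), t = ln(C₀/C)/k = ln(0.541/0.140)/0.17 = 1.352/0.17 = 7.952 d.
Distance = v·t = 0.33 m/s × 6.87e+05 s = 2.267e+05 m = 226.7 km.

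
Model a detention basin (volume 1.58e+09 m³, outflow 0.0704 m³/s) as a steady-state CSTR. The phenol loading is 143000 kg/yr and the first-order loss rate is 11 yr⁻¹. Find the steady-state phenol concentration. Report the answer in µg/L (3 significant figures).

Outflow Q = 0.0704 m³/s × 3.156e+07 s/yr = 2.222e+06 m³/yr.
Steady-state CSTR mass balance: W = Q·C + k·V·C, so C = W/(Q + kV).
Q + kV = 2.222e+06 + 11·1.58e+09 = 1.738e+10 m³/yr.
C = 143000/1.738e+10 = 8.227e-06 kg/m³ = 0.008227 mg/L = 8.227 µg/L.

8.23 µg/L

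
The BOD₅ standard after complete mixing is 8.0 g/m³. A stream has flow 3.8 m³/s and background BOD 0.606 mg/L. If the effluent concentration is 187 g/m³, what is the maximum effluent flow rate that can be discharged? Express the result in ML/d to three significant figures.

Mass balance at complete mixing: C_std·(Q_w + Q_r) = Q_w·C_e + Q_r·C_b.
Rearranging, Q_w = Q_r·(C_std − C_b)/(C_e − C_std) = 3.8·(8 − 0.606) / (187 − 8) = 0.157 m³/s.
= 13.56 ML/d.

13.6 ML/d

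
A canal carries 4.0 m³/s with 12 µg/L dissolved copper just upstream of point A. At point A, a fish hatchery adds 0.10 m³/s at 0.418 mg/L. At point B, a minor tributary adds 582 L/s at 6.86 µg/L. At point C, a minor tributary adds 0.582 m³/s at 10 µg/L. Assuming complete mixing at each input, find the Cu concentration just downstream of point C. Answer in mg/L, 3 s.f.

12 µg/L = 0.012 mg/L.
After input A: C = (4·0.012 + 0.1·0.418) / 4.1 = 0.0219 mg/L.
582 L/s = 0.582 m³/s.
6.86 µg/L = 0.00686 mg/L.
After input B: C = (4.1·0.0219 + 0.582·0.00686) / 4.682 = 0.02003 mg/L.
10 µg/L = 0.01 mg/L.
After input C: C = (4.682·0.02003 + 0.582·0.01) / 5.264 = 0.01892 mg/L.

0.0189 mg/L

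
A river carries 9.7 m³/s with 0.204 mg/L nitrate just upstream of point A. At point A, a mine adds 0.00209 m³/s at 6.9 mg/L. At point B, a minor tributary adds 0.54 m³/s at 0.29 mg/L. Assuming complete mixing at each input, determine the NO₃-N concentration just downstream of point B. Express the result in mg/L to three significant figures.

0.210 mg/L

After input A: C = (9.7·0.204 + 0.00209·6.9) / 9.702 = 0.2054 mg/L.
After input B: C = (9.702·0.2054 + 0.54·0.29) / 10.24 = 0.2099 mg/L.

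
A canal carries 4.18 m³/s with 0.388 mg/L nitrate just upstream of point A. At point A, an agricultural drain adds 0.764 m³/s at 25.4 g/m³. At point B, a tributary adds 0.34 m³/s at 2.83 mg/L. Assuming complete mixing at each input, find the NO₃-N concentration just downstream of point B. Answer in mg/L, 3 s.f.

4.16 mg/L

After input A: C = (4.18·0.388 + 0.764·25.4) / 4.944 = 4.253 mg/L.
After input B: C = (4.944·4.253 + 0.34·2.83) / 5.284 = 4.162 mg/L.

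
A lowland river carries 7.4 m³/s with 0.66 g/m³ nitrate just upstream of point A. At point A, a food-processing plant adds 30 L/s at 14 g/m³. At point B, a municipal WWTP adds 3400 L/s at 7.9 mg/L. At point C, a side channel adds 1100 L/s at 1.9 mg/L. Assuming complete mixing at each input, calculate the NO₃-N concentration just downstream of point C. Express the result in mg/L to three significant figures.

2.87 mg/L

30 L/s = 0.03 m³/s.
After input A: C = (7.4·0.66 + 0.03·14) / 7.43 = 0.7139 mg/L.
3400 L/s = 3.4 m³/s.
After input B: C = (7.43·0.7139 + 3.4·7.9) / 10.83 = 2.97 mg/L.
1100 L/s = 1.1 m³/s.
After input C: C = (10.83·2.97 + 1.1·1.9) / 11.93 = 2.871 mg/L.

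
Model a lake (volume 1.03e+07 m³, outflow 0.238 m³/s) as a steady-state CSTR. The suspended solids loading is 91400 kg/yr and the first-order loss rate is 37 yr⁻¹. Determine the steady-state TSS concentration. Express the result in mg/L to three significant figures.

0.235 mg/L

Outflow Q = 0.238 m³/s × 3.156e+07 s/yr = 7.511e+06 m³/yr.
Steady-state CSTR mass balance: W = Q·C + k·V·C, so C = W/(Q + kV).
Q + kV = 7.511e+06 + 37·1.03e+07 = 3.886e+08 m³/yr.
C = 91400/3.886e+08 = 0.0002352 kg/m³ = 0.2352 mg/L.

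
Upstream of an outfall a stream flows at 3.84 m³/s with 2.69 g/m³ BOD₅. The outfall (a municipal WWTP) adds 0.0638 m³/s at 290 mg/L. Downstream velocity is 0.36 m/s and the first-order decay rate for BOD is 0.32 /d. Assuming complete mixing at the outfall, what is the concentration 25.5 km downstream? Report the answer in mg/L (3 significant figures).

After complete mixing, C₀ = (0.0638·290 + 3.84·2.69) / 3.904 = 7.386 mg/L.
Travel time t = 2.55e+04 m / 0.36 m/s = 7.083e+04 s = 0.8198 d.
C = 7.386·exp(−0.32·0.8198) = 7.386·0.7692 = 5.681 mg/L.

5.68 mg/L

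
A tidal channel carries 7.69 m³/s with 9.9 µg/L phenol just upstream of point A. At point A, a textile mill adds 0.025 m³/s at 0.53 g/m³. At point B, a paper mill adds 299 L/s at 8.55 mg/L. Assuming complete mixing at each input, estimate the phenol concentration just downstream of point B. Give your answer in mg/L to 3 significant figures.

9.9 µg/L = 0.0099 mg/L.
After input A: C = (7.69·0.0099 + 0.025·0.53) / 7.715 = 0.01159 mg/L.
299 L/s = 0.299 m³/s.
After input B: C = (7.715·0.01159 + 0.299·8.55) / 8.014 = 0.3302 mg/L.

0.330 mg/L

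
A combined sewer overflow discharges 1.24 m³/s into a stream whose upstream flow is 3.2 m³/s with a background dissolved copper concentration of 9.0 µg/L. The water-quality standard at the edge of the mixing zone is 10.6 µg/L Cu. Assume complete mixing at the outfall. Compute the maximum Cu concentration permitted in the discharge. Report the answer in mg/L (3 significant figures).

0.0147 mg/L

9.0 µg/L = 0.009 mg/L.
10.6 µg/L = 0.0106 mg/L.
Mass balance: 0.0106·4.44 = 1.24·Cₑ + 3.2·0.009.
Cₑ = (0.04706 − 0.0288) / 1.24 = 0.01473 mg/L.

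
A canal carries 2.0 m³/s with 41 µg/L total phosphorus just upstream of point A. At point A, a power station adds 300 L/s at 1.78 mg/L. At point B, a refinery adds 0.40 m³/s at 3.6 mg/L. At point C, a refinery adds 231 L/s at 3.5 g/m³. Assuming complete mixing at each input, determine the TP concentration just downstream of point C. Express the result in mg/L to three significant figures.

41 µg/L = 0.041 mg/L.
300 L/s = 0.3 m³/s.
After input A: C = (2·0.041 + 0.3·1.78) / 2.3 = 0.2678 mg/L.
After input B: C = (2.3·0.2678 + 0.4·3.6) / 2.7 = 0.7615 mg/L.
231 L/s = 0.231 m³/s.
After input C: C = (2.7·0.7615 + 0.231·3.5) / 2.931 = 0.9773 mg/L.

0.977 mg/L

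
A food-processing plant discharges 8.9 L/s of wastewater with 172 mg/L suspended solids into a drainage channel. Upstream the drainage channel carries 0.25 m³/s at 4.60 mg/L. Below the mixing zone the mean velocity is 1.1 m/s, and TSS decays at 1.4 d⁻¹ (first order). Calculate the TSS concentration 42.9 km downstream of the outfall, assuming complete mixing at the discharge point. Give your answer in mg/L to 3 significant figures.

8.9 L/s = 0.0089 m³/s.
After complete mixing, C₀ = (0.0089·172 + 0.25·4.6) / 0.2589 = 10.35 mg/L.
Travel time t = 4.29e+04 m / 1.1 m/s = 3.9e+04 s = 0.4514 d.
C = 10.35·exp(−1.4·0.4514) = 10.35·0.5316 = 5.504 mg/L.

5.50 mg/L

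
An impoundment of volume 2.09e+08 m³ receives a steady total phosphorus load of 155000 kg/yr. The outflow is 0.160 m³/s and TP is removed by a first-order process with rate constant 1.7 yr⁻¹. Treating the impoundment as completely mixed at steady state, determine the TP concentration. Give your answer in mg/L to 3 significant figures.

Outflow Q = 0.160 m³/s × 3.156e+07 s/yr = 5.049e+06 m³/yr.
Steady-state CSTR mass balance: W = Q·C + k·V·C, so C = W/(Q + kV).
Q + kV = 5.049e+06 + 1.7·2.09e+08 = 3.603e+08 m³/yr.
C = 155000/3.603e+08 = 0.0004301 kg/m³ = 0.4301 mg/L.

0.430 mg/L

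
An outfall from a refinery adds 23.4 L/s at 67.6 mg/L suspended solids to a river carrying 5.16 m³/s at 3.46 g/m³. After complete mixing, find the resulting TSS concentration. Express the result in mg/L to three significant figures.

23.4 L/s = 0.0234 m³/s.
Flow-weighted mixing gives C = (0.0234·67.6 + 5.16·3.46) / (0.0234 + 5.16) = 19.44/5.183 = 3.75 mg/L.

3.75 mg/L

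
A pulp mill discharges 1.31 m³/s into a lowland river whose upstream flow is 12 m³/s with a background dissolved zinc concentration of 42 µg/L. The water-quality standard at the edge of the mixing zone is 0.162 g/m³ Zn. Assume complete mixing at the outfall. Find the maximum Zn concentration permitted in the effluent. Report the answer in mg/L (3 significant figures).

1.26 mg/L

42 µg/L = 0.042 mg/L.
Mass balance: 0.162·13.31 = 1.31·Cₑ + 12·0.042.
Cₑ = (2.156 − 0.504) / 1.31 = 1.261 mg/L.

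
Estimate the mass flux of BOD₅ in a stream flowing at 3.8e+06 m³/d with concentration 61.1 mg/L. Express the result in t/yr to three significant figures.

3.8e+06 m³/d = 43.98 m³/s.
Mass flux = Q·C = 43.98 m³/s × 61.1 g/m³ = 2687 g/s.
= 2687 g/s × 31.56 = 8.48e+04 t/yr.

84800 t/yr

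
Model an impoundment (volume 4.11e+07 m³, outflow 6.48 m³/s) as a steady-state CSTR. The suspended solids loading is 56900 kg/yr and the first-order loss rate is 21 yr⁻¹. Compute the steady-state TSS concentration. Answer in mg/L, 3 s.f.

Outflow Q = 6.48 m³/s × 3.156e+07 s/yr = 2.045e+08 m³/yr.
Steady-state CSTR mass balance: W = Q·C + k·V·C, so C = W/(Q + kV).
Q + kV = 2.045e+08 + 21·4.11e+07 = 1.068e+09 m³/yr.
C = 56900/1.068e+09 = 5.33e-05 kg/m³ = 0.0533 mg/L.

0.0533 mg/L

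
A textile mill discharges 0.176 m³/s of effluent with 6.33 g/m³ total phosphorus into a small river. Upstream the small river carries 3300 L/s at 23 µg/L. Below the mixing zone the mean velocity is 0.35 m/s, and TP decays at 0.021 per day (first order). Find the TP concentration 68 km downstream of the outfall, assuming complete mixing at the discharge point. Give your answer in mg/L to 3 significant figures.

3300 L/s = 3.3 m³/s.
23 µg/L = 0.023 mg/L.
After complete mixing, C₀ = (0.176·6.33 + 3.3·0.023) / 3.476 = 0.3423 mg/L.
Travel time t = 6.8e+04 m / 0.35 m/s = 1.943e+05 s = 2.249 d.
C = 0.3423·exp(−0.021·2.249) = 0.3423·0.9539 = 0.3266 mg/L.

0.327 mg/L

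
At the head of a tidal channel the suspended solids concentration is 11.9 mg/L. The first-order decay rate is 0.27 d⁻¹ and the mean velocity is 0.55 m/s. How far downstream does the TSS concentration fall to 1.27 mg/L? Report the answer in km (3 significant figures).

From C = C₀·e^(−kt), t = ln(C₀/C)/k = ln(11.9/1.27)/0.27 = 2.238/0.27 = 8.287 d.
Distance = v·t = 0.55 m/s × 7.16e+05 s = 3.938e+05 m = 393.8 km.

394 km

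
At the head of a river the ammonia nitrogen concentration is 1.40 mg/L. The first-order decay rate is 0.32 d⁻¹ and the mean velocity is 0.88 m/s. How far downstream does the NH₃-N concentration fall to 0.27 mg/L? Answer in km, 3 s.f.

From C = C₀·e^(−kt), t = ln(C₀/C)/k = ln(1.40/0.27)/0.32 = 1.646/0.32 = 5.143 d.
Distance = v·t = 0.88 m/s × 4.444e+05 s = 3.91e+05 m = 391 km.

391 km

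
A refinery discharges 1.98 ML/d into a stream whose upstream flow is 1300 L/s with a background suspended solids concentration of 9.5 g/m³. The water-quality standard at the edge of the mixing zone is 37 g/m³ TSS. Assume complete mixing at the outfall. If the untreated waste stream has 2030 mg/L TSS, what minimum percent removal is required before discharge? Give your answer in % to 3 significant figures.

21.3 %

1.98 ML/d = 0.02292 m³/s.
1300 L/s = 1.3 m³/s.
Mass balance: 37·1.323 = 0.02292·Cₑ + 1.3·9.5.
Cₑ = (48.95 − 12.35) / 0.02292 = 1597 mg/L.
Required removal = 1 − 1597/2030 = 21.33 %.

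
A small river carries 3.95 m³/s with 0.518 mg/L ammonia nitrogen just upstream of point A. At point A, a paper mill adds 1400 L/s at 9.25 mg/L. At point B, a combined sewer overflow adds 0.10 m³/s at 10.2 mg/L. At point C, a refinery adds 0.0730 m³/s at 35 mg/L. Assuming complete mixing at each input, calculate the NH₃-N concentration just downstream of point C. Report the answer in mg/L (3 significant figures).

1400 L/s = 1.4 m³/s.
After input A: C = (3.95·0.518 + 1.4·9.25) / 5.35 = 2.803 mg/L.
After input B: C = (5.35·2.803 + 0.1·10.2) / 5.45 = 2.939 mg/L.
After input C: C = (5.45·2.939 + 0.073·35) / 5.523 = 3.363 mg/L.

3.36 mg/L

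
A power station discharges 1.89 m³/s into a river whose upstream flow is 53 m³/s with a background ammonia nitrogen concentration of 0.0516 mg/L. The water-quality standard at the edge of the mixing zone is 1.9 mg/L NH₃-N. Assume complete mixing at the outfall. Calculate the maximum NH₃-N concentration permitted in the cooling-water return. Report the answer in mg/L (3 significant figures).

Mass balance: 1.9·54.89 = 1.89·Cₑ + 53·0.0516.
Cₑ = (104.3 − 2.735) / 1.89 = 53.73 mg/L.

53.7 mg/L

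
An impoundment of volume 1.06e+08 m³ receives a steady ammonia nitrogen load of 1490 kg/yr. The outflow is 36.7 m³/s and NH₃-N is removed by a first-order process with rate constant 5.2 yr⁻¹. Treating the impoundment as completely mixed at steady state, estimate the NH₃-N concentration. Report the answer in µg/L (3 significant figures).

0.872 µg/L

Outflow Q = 36.7 m³/s × 3.156e+07 s/yr = 1.158e+09 m³/yr.
Steady-state CSTR mass balance: W = Q·C + k·V·C, so C = W/(Q + kV).
Q + kV = 1.158e+09 + 5.2·1.06e+08 = 1.709e+09 m³/yr.
C = 1490/1.709e+09 = 8.717e-07 kg/m³ = 0.0008717 mg/L = 0.8717 µg/L.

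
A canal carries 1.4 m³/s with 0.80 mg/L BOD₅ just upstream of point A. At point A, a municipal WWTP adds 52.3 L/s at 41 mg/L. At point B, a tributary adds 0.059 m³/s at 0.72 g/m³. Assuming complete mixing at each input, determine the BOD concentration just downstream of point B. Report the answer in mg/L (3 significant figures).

52.3 L/s = 0.0523 m³/s.
After input A: C = (1.4·0.8 + 0.0523·41) / 1.452 = 2.248 mg/L.
After input B: C = (1.452·2.248 + 0.059·0.72) / 1.511 = 2.188 mg/L.

2.19 mg/L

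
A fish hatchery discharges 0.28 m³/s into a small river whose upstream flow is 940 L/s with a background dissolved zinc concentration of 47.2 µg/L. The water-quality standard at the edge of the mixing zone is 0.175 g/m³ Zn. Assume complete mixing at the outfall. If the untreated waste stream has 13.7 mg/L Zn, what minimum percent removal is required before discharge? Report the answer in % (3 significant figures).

940 L/s = 0.94 m³/s.
47.2 µg/L = 0.0472 mg/L.
Mass balance: 0.175·1.22 = 0.28·Cₑ + 0.94·0.0472.
Cₑ = (0.2135 − 0.04437) / 0.28 = 0.604 mg/L.
Required removal = 1 − 0.604/13.7 = 95.59 %.

95.6 %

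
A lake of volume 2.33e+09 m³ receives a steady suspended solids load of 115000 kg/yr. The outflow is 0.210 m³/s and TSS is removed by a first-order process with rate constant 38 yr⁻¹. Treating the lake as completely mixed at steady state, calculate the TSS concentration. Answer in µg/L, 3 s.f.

1.30 µg/L

Outflow Q = 0.210 m³/s × 3.156e+07 s/yr = 6.627e+06 m³/yr.
Steady-state CSTR mass balance: W = Q·C + k·V·C, so C = W/(Q + kV).
Q + kV = 6.627e+06 + 38·2.33e+09 = 8.855e+10 m³/yr.
C = 115000/8.855e+10 = 1.299e-06 kg/m³ = 0.001299 mg/L = 1.299 µg/L.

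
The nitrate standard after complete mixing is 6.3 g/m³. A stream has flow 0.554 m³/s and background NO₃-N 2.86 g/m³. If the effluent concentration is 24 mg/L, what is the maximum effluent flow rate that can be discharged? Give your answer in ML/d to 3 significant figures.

9.30 ML/d

Mass balance at complete mixing: C_std·(Q_w + Q_r) = Q_w·C_e + Q_r·C_b.
Rearranging, Q_w = Q_r·(C_std − C_b)/(C_e − C_std) = 0.554·(6.3 − 2.86) / (24 − 6.3) = 0.1077 m³/s.
= 9.303 ML/d.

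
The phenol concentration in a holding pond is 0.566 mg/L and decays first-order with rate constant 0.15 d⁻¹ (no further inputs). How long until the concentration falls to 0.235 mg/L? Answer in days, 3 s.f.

t = ln(C₀/C)/k = ln(0.566/0.235)/0.15 = 0.879/0.15 = 5.86 d.

5.86 d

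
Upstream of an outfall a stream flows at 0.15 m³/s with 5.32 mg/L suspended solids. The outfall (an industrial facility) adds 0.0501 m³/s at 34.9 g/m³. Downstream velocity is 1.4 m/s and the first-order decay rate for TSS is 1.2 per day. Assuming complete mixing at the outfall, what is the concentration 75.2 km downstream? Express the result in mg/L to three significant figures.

After complete mixing, C₀ = (0.0501·34.9 + 0.15·5.32) / 0.2001 = 12.73 mg/L.
Travel time t = 7.52e+04 m / 1.4 m/s = 5.371e+04 s = 0.6217 d.
C = 12.73·exp(−1.2·0.6217) = 12.73·0.4742 = 6.035 mg/L.

6.04 mg/L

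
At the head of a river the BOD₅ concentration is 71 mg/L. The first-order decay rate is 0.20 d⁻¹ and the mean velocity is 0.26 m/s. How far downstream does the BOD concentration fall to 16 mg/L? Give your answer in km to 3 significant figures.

From C = C₀·e^(−kt), t = ln(C₀/C)/k = ln(71/16)/0.20 = 1.49/0.20 = 7.45 d.
Distance = v·t = 0.26 m/s × 6.437e+05 s = 1.674e+05 m = 167.4 km.

167 km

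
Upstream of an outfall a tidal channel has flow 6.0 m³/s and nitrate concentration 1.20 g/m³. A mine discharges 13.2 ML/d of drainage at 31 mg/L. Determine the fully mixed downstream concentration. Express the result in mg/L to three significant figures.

1.94 mg/L

13.2 ML/d = 0.1528 m³/s.
Conservation of mass across the mixing zone: C = (0.1528·31 + 6·1.2) / (0.1528 + 6) = 11.94/6.153 = 1.94 mg/L.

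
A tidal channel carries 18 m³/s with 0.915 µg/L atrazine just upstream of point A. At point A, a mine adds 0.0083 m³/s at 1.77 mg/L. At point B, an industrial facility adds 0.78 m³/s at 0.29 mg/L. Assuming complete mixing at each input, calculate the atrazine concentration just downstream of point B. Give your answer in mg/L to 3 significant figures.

0.915 µg/L = 0.000915 mg/L.
After input A: C = (18·0.000915 + 0.0083·1.77) / 18.01 = 0.00173 mg/L.
After input B: C = (18.01·0.00173 + 0.78·0.29) / 18.79 = 0.0137 mg/L.

0.0137 mg/L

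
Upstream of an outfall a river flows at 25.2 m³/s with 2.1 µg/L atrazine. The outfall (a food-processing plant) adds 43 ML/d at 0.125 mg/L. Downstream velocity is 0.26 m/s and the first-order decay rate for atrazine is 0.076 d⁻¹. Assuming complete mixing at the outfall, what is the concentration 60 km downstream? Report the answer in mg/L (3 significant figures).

43 ML/d = 0.4977 m³/s.
2.1 µg/L = 0.0021 mg/L.
After complete mixing, C₀ = (0.4977·0.125 + 25.2·0.0021) / 25.7 = 0.00448 mg/L.
Travel time t = 6e+04 m / 0.26 m/s = 2.308e+05 s = 2.671 d.
C = 0.00448·exp(−0.076·2.671) = 0.00448·0.8163 = 0.003657 mg/L.

0.00366 mg/L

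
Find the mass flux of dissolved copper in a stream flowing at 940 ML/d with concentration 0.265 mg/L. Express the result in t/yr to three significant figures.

940 ML/d = 10.88 m³/s.
Mass flux = Q·C = 10.88 m³/s × 0.265 g/m³ = 2.883 g/s.
= 2.883 g/s × 31.56 = 90.98 t/yr.

91.0 t/yr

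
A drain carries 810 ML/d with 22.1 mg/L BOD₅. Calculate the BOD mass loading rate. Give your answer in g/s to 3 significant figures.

810 ML/d = 9.375 m³/s.
Mass flux = Q·C = 9.375 m³/s × 22.1 g/m³ = 207.2 g/s.

207 g/s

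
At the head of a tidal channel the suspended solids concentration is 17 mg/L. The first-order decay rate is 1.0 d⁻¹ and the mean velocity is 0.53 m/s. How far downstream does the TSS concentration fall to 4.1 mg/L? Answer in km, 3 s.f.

65.1 km

From C = C₀·e^(−kt), t = ln(C₀/C)/k = ln(17/4.1)/1.0 = 1.422/1.0 = 1.422 d.
Distance = v·t = 0.53 m/s × 1.229e+05 s = 6.513e+04 m = 65.13 km.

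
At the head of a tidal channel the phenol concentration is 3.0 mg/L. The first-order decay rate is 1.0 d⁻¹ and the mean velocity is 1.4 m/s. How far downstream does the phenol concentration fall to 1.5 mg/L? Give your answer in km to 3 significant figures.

From C = C₀·e^(−kt), t = ln(C₀/C)/k = ln(3.0/1.5)/1.0 = 0.6931/1.0 = 0.6931 d.
Distance = v·t = 1.4 m/s × 5.989e+04 s = 8.384e+04 m = 83.84 km.

83.8 km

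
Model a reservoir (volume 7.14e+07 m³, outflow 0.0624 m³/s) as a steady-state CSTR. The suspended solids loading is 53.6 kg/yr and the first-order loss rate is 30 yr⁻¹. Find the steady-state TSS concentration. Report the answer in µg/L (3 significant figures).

Outflow Q = 0.0624 m³/s × 3.156e+07 s/yr = 1.969e+06 m³/yr.
Steady-state CSTR mass balance: W = Q·C + k·V·C, so C = W/(Q + kV).
Q + kV = 1.969e+06 + 30·7.14e+07 = 2.144e+09 m³/yr.
C = 53.6/2.144e+09 = 2.5e-08 kg/m³ = 2.5e-05 mg/L = 0.025 µg/L.

0.0250 µg/L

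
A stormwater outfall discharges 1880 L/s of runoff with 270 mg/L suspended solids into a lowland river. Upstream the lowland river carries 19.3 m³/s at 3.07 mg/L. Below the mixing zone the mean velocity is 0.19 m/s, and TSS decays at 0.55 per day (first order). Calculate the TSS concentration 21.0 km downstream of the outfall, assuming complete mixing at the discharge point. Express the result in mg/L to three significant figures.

13.2 mg/L

1880 L/s = 1.88 m³/s.
After complete mixing, C₀ = (1.88·270 + 19.3·3.07) / 21.18 = 26.76 mg/L.
Travel time t = 2.1e+04 m / 0.19 m/s = 1.105e+05 s = 1.279 d.
C = 26.76·exp(−0.55·1.279) = 26.76·0.4948 = 13.24 mg/L.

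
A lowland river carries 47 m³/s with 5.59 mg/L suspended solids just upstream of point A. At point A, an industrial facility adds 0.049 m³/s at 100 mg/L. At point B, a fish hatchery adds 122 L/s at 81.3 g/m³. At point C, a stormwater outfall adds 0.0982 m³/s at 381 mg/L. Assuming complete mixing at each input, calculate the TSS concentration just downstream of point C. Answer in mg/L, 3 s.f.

6.66 mg/L

After input A: C = (47·5.59 + 0.049·100) / 47.05 = 5.688 mg/L.
122 L/s = 0.122 m³/s.
After input B: C = (47.05·5.688 + 0.122·81.3) / 47.17 = 5.884 mg/L.
After input C: C = (47.17·5.884 + 0.0982·381) / 47.27 = 6.663 mg/L.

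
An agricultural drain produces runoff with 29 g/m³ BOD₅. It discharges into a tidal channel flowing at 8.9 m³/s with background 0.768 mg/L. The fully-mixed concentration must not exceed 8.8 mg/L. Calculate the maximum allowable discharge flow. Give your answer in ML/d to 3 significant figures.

306 ML/d

Mass balance at complete mixing: C_std·(Q_w + Q_r) = Q_w·C_e + Q_r·C_b.
Rearranging, Q_w = Q_r·(C_std − C_b)/(C_e − C_std) = 8.9·(8.8 − 0.768) / (29 − 8.8) = 3.539 m³/s.
= 305.8 ML/d.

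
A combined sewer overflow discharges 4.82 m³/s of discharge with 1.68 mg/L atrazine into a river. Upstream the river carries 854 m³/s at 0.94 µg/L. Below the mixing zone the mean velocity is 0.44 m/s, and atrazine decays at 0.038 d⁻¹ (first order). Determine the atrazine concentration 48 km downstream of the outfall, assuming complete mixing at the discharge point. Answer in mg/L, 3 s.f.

0.94 µg/L = 0.00094 mg/L.
After complete mixing, C₀ = (4.82·1.68 + 854·0.00094) / 858.8 = 0.01036 mg/L.
Travel time t = 4.8e+04 m / 0.44 m/s = 1.091e+05 s = 1.263 d.
C = 0.01036·exp(−0.038·1.263) = 0.01036·0.9532 = 0.009878 mg/L.

0.00988 mg/L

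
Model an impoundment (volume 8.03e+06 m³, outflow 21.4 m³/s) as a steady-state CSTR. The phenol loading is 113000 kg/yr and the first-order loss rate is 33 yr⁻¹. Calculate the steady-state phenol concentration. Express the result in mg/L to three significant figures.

0.120 mg/L

Outflow Q = 21.4 m³/s × 3.156e+07 s/yr = 6.753e+08 m³/yr.
Steady-state CSTR mass balance: W = Q·C + k·V·C, so C = W/(Q + kV).
Q + kV = 6.753e+08 + 33·8.03e+06 = 9.403e+08 m³/yr.
C = 113000/9.403e+08 = 0.0001202 kg/m³ = 0.1202 mg/L.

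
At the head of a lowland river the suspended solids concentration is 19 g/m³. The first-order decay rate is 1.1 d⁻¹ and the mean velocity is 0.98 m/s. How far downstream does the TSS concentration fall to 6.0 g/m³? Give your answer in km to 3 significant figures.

From C = C₀·e^(−kt), t = ln(C₀/C)/k = ln(19/6.0)/1.1 = 1.153/1.1 = 1.048 d.
Distance = v·t = 0.98 m/s × 9.054e+04 s = 8.873e+04 m = 88.73 km.

88.7 km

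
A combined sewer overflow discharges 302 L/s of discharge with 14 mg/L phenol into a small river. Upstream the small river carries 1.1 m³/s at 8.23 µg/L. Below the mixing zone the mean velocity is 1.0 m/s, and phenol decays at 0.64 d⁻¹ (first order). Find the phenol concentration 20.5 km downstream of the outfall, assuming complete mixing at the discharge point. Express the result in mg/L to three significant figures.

302 L/s = 0.302 m³/s.
8.23 µg/L = 0.00823 mg/L.
After complete mixing, C₀ = (0.302·14 + 1.1·0.00823) / 1.402 = 3.022 mg/L.
Travel time t = 2.05e+04 m / 1.0 m/s = 2.05e+04 s = 0.2373 d.
C = 3.022·exp(−0.64·0.2373) = 3.022·0.8591 = 2.596 mg/L.

2.60 mg/L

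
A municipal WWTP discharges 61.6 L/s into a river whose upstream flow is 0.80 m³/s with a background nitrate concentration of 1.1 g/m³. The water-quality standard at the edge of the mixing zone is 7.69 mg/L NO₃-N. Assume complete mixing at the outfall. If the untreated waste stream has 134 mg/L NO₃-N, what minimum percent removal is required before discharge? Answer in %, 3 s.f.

30.4 %

61.6 L/s = 0.0616 m³/s.
Mass balance: 7.69·0.8616 = 0.0616·Cₑ + 0.8·1.1.
Cₑ = (6.626 − 0.88) / 0.0616 = 93.27 mg/L.
Required removal = 1 − 93.27/134 = 30.39 %.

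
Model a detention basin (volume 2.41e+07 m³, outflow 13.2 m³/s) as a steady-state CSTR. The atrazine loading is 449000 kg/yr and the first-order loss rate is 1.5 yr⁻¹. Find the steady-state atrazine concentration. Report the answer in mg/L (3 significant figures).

Outflow Q = 13.2 m³/s × 3.156e+07 s/yr = 4.166e+08 m³/yr.
Steady-state CSTR mass balance: W = Q·C + k·V·C, so C = W/(Q + kV).
Q + kV = 4.166e+08 + 1.5·2.41e+07 = 4.527e+08 m³/yr.
C = 449000/4.527e+08 = 0.0009918 kg/m³ = 0.9918 mg/L.

0.992 mg/L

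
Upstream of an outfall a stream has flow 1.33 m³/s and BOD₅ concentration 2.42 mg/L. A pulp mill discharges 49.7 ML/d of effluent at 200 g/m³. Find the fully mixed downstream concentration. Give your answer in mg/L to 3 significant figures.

62.1 mg/L

49.7 ML/d = 0.5752 m³/s.
Flow-weighted mixing gives C = (0.5752·200 + 1.33·2.42) / (0.5752 + 1.33) = 118.3/1.905 = 62.07 mg/L.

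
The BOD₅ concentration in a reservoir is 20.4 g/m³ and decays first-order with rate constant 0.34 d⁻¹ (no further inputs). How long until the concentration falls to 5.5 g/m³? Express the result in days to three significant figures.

3.86 d

t = ln(C₀/C)/k = ln(20.4/5.5)/0.34 = 1.311/0.34 = 3.855 d.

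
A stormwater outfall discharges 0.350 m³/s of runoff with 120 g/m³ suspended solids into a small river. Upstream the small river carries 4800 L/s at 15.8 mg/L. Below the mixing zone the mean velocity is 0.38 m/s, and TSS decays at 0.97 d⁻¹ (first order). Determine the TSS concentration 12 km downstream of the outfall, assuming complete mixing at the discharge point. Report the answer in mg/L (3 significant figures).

4800 L/s = 4.8 m³/s.
After complete mixing, C₀ = (0.35·120 + 4.8·15.8) / 5.15 = 22.88 mg/L.
Travel time t = 1.2e+04 m / 0.38 m/s = 3.158e+04 s = 0.3655 d.
C = 22.88·exp(−0.97·0.3655) = 22.88·0.7015 = 16.05 mg/L.

16.1 mg/L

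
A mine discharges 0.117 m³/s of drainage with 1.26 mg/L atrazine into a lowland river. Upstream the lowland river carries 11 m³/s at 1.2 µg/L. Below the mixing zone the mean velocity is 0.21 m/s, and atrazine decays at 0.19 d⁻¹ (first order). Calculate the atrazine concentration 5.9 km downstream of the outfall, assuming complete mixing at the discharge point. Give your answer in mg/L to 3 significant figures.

0.0136 mg/L

1.2 µg/L = 0.0012 mg/L.
After complete mixing, C₀ = (0.117·1.26 + 11·0.0012) / 11.12 = 0.01445 mg/L.
Travel time t = 5900 m / 0.21 m/s = 2.81e+04 s = 0.3252 d.
C = 0.01445·exp(−0.19·0.3252) = 0.01445·0.9401 = 0.01358 mg/L.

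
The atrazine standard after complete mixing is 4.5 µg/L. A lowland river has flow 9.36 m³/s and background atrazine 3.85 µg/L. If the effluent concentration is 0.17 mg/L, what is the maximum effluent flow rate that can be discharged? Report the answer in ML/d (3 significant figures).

3.18 ML/d

3.85 µg/L = 0.00385 mg/L.
4.5 µg/L = 0.0045 mg/L.
Mass balance at complete mixing: C_std·(Q_w + Q_r) = Q_w·C_e + Q_r·C_b.
Rearranging, Q_w = Q_r·(C_std − C_b)/(C_e − C_std) = 9.36·(0.0045 − 0.00385) / (0.17 − 0.0045) = 0.03676 m³/s.
= 3.176 ML/d.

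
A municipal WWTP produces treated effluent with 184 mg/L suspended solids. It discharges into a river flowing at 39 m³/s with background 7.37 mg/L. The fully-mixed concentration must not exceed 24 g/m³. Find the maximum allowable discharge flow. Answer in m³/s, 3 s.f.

4.05 m³/s

Mass balance at complete mixing: C_std·(Q_w + Q_r) = Q_w·C_e + Q_r·C_b.
Rearranging, Q_w = Q_r·(C_std − C_b)/(C_e − C_std) = 39·(24 − 7.37) / (184 − 24) = 4.054 m³/s.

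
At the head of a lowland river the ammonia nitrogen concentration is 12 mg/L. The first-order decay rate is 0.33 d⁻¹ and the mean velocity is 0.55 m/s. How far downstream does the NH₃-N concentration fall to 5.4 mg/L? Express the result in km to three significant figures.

From C = C₀·e^(−kt), t = ln(C₀/C)/k = ln(12/5.4)/0.33 = 0.7985/0.33 = 2.42 d.
Distance = v·t = 0.55 m/s × 2.091e+05 s = 1.15e+05 m = 115 km.

115 km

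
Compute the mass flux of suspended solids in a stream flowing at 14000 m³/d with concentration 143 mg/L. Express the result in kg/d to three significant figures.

14000 m³/d = 0.162 m³/s.
Mass flux = Q·C = 0.162 m³/s × 143 g/m³ = 23.17 g/s.
= 23.17 g/s × 86.4 = 2002 kg/d.

2000 kg/d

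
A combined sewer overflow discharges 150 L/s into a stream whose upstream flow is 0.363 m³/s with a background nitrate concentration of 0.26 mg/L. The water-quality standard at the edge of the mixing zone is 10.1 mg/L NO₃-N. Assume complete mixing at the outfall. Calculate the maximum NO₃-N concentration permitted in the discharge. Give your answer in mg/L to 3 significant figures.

33.9 mg/L

150 L/s = 0.15 m³/s.
Mass balance: 10.1·0.513 = 0.15·Cₑ + 0.363·0.26.
Cₑ = (5.181 − 0.09438) / 0.15 = 33.91 mg/L.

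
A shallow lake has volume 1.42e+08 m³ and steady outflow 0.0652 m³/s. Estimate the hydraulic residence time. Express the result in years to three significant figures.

69.0 yr

Q = 0.0652 m³/s × 3.156e+07 s/yr = 2.058e+06 m³/yr.
Hydraulic residence time τ = V/Q = 1.42e+08/2.058e+06 = 69.01 yr.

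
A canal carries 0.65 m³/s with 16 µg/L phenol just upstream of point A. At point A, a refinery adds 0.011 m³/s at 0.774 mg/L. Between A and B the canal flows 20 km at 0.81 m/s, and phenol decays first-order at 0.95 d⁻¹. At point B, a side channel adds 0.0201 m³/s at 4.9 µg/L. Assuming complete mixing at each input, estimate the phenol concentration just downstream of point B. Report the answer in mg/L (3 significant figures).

0.0213 mg/L

16 µg/L = 0.016 mg/L.
After input A: C = (0.65·0.016 + 0.011·0.774) / 0.661 = 0.02861 mg/L.
Over the 20 km reach to input B (t = 2.469e+04 s = 0.2858 d), decay gives C = 0.02861·exp(−0.95·0.2858) = 0.02181 mg/L.
4.9 µg/L = 0.0049 mg/L.
After input B: C = (0.661·0.02181 + 0.0201·0.0049) / 0.6811 = 0.02131 mg/L.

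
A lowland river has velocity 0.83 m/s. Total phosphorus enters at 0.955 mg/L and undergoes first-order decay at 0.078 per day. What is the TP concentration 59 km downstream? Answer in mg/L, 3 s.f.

Travel time t = 59 km / 0.83 m/s = 5.9e+04/0.83 = 7.108e+04 s = 0.8227 d.
First-order decay: C = 0.955·exp(−0.078·0.8227) = 0.955·0.9378 = 0.8956 mg/L.

0.896 mg/L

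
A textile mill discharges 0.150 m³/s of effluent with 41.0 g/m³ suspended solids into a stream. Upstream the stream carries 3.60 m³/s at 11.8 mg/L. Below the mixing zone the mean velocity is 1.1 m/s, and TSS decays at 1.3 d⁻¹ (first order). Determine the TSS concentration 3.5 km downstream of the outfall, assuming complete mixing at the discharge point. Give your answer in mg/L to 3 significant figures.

After complete mixing, C₀ = (0.15·41 + 3.6·11.8) / 3.75 = 12.97 mg/L.
Travel time t = 3500 m / 1.1 m/s = 3182 s = 0.03683 d.
C = 12.97·exp(−1.3·0.03683) = 12.97·0.9533 = 12.36 mg/L.

12.4 mg/L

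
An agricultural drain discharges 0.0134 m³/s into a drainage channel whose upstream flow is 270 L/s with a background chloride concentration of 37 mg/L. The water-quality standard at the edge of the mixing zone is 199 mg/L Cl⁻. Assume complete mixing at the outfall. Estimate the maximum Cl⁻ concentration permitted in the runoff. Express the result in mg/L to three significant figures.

270 L/s = 0.27 m³/s.
Mass balance: 199·0.2834 = 0.0134·Cₑ + 0.27·37.
Cₑ = (56.4 − 9.99) / 0.0134 = 3463 mg/L.

3460 mg/L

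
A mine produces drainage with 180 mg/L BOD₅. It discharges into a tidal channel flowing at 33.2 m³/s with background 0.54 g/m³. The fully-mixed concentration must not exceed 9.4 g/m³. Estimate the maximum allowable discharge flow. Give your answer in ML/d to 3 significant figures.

149 ML/d

Mass balance at complete mixing: C_std·(Q_w + Q_r) = Q_w·C_e + Q_r·C_b.
Rearranging, Q_w = Q_r·(C_std − C_b)/(C_e − C_std) = 33.2·(9.4 − 0.54) / (180 − 9.4) = 1.724 m³/s.
= 149 ML/d.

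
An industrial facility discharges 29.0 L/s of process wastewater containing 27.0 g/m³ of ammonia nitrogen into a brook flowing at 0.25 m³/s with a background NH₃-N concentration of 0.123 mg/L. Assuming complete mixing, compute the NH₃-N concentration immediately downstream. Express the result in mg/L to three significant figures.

29.0 L/s = 0.029 m³/s.
Flow-weighted mixing gives C = (0.029·27 + 0.25·0.123) / (0.029 + 0.25) = 0.8137/0.279 = 2.917 mg/L.

2.92 mg/L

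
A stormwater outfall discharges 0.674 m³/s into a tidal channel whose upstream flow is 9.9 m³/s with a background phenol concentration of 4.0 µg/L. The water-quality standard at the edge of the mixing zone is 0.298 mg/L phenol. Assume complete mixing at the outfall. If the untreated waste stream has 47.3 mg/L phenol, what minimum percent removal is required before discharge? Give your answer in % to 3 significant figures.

90.2 %

4.0 µg/L = 0.004 mg/L.
Mass balance: 0.298·10.57 = 0.674·Cₑ + 9.9·0.004.
Cₑ = (3.151 − 0.0396) / 0.674 = 4.616 mg/L.
Required removal = 1 − 4.616/47.3 = 90.24 %.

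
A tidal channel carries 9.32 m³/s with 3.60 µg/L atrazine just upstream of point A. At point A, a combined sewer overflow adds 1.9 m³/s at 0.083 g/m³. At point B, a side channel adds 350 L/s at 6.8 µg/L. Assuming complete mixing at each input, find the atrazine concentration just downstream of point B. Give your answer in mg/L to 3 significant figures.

0.0167 mg/L

3.60 µg/L = 0.0036 mg/L.
After input A: C = (9.32·0.0036 + 1.9·0.083) / 11.22 = 0.01705 mg/L.
350 L/s = 0.35 m³/s.
6.8 µg/L = 0.0068 mg/L.
After input B: C = (11.22·0.01705 + 0.35·0.0068) / 11.57 = 0.01674 mg/L.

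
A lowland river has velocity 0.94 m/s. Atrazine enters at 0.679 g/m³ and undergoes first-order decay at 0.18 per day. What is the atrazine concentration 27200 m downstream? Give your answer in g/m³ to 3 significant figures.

0.639 g/m³

Travel time t = 27200 m / 0.94 m/s = 2.72e+04/0.94 = 2.894e+04 s = 0.3349 d.
First-order decay: C = 0.679·exp(−0.18·0.3349) = 0.679·0.9415 = 0.6393 g/m³.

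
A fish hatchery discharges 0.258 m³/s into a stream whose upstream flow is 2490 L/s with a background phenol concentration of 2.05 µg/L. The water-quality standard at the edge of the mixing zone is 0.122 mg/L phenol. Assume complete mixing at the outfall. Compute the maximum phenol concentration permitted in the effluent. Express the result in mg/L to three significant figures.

2490 L/s = 2.49 m³/s.
2.05 µg/L = 0.00205 mg/L.
Mass balance: 0.122·2.748 = 0.258·Cₑ + 2.49·0.00205.
Cₑ = (0.3353 − 0.005104) / 0.258 = 1.28 mg/L.

1.28 mg/L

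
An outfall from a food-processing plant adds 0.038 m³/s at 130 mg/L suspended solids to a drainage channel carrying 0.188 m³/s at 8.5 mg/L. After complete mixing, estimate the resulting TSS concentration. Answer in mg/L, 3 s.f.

Flow-weighted mixing gives C = (0.038·130 + 0.188·8.5) / (0.038 + 0.188) = 6.538/0.226 = 28.93 mg/L.

28.9 mg/L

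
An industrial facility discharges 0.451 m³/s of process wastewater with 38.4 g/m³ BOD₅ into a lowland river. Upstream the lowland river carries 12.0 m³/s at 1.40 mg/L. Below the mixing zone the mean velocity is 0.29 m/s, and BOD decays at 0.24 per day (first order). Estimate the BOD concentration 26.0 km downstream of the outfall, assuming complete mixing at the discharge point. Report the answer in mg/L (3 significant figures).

2.14 mg/L

After complete mixing, C₀ = (0.451·38.4 + 12·1.4) / 12.45 = 2.74 mg/L.
Travel time t = 2.6e+04 m / 0.29 m/s = 8.966e+04 s = 1.038 d.
C = 2.74·exp(−0.24·1.038) = 2.74·0.7795 = 2.136 mg/L.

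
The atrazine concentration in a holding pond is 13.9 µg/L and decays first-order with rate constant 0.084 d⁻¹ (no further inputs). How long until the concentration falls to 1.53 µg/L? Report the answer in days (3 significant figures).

26.3 d

t = ln(C₀/C)/k = ln(13.9/1.53)/0.084 = 2.207/0.084 = 26.27 d.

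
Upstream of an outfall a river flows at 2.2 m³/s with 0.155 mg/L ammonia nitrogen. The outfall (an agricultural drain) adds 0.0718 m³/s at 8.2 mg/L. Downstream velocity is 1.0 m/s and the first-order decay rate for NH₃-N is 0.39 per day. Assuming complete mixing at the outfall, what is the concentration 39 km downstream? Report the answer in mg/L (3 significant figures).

0.343 mg/L

After complete mixing, C₀ = (0.0718·8.2 + 2.2·0.155) / 2.272 = 0.4093 mg/L.
Travel time t = 3.9e+04 m / 1.0 m/s = 3.9e+04 s = 0.4514 d.
C = 0.4093·exp(−0.39·0.4514) = 0.4093·0.8386 = 0.3432 mg/L.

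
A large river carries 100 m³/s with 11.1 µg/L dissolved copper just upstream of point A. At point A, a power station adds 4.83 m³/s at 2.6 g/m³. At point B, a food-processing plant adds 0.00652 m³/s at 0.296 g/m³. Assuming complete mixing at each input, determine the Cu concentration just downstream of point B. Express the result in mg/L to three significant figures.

11.1 µg/L = 0.0111 mg/L.
After input A: C = (100·0.0111 + 4.83·2.6) / 104.8 = 0.1304 mg/L.
After input B: C = (104.8·0.1304 + 0.00652·0.296) / 104.8 = 0.1304 mg/L.

0.130 mg/L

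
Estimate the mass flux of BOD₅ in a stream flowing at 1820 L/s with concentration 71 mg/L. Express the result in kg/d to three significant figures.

1820 L/s = 1.82 m³/s.
Mass flux = Q·C = 1.82 m³/s × 71 g/m³ = 129.2 g/s.
= 129.2 g/s × 86.4 = 1.116e+04 kg/d.

11200 kg/d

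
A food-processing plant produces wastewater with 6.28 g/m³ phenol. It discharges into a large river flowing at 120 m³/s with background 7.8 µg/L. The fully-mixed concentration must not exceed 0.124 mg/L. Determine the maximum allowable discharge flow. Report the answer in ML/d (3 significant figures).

7.8 µg/L = 0.0078 mg/L.
Mass balance at complete mixing: C_std·(Q_w + Q_r) = Q_w·C_e + Q_r·C_b.
Rearranging, Q_w = Q_r·(C_std − C_b)/(C_e − C_std) = 120·(0.124 − 0.0078) / (6.28 − 0.124) = 2.265 m³/s.
= 195.7 ML/d.

196 ML/d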